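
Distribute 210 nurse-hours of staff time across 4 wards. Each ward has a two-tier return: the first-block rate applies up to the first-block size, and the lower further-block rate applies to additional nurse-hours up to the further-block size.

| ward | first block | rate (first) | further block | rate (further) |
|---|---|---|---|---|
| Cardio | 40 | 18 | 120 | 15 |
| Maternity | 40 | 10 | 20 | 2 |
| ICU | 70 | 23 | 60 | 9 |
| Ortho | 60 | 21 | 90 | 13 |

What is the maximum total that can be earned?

4190

Treat each block as its own option and order by rate: ICU/tier1 23 > Ortho/tier1 21 > Cardio/tier1 18 > Cardio/tier2 15 > Ortho/tier2 13 > Maternity/tier1 10 > ICU/tier2 9 > Maternity/tier2 2.
Fill ICU tier1 block (70 at 23) ; 140 left.
Ortho tier1 at 21: fill all 60 ; 80 left.
Cardio/tier1 (18): +40 ; 40 left.
Cardio/tier2: +40 of 120 at 15; pool empty.
Total = 23×70 + 21×60 + 18×40 + 15×40 = 4190.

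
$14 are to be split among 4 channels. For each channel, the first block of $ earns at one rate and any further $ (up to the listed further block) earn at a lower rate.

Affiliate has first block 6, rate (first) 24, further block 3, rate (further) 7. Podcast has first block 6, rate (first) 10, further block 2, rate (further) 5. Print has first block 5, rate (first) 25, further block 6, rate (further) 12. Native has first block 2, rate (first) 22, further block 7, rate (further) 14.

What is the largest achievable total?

327

Treat each block as its own option and order by rate: Print/tier1 25 > Affiliate/tier1 24 > Native/tier1 22 > Native/tier2 14 > Print/tier2 12 > Podcast/tier1 10 > Affiliate/tier2 7 > Podcast/tier2 5.
Fill Print tier1 block (5 at 25) → 9 left.
Fill Affiliate tier1 block (6 at 24) → 3 left.
Native/tier1 (22): +2 → 1 left.
1 remain; put them into Native tier2 at 14.
Total = 25×5 + 24×6 + 22×2 + 14×1 = 327.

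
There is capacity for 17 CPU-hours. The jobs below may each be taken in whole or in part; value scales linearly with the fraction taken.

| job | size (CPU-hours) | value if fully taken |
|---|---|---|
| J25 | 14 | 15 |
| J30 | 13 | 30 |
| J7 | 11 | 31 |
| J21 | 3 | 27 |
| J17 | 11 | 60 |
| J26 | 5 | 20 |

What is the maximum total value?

99

Best value per unit of size first: J21 27/3≈9, J17 60/11≈5.45, J26 20/5≈4, J7 31/11≈2.82, J30 30/13≈2.31, J25 15/14≈1.07.
All 3 CPU-hours of J21 fit (value 27) ; 14 remain.
Take all of J17 (11 CPU-hours, value 60) ; 3 CPU-hours left.
Fill the last 3 CPU-hours with part of J26: 3/5 of it earns 12.
Total value = 99.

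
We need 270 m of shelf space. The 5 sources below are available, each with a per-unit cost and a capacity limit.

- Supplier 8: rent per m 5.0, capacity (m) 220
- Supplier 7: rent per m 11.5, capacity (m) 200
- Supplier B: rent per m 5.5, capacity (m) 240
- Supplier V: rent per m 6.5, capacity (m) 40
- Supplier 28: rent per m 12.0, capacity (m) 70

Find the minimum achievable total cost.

1375

Cheapest first:
Supplier 8 (5.0): use full 220 ; 50 m to go.
Supplier B (5.5): take the remaining 50 ; done.
Supplier V, Supplier 7, Supplier 28: unused.
Cost = 220×5.0 + 50×5.5 = 1375.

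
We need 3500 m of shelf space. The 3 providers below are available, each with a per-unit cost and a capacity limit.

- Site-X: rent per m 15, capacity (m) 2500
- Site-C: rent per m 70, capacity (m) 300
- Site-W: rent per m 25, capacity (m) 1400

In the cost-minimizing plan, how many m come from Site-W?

Cheapest first:
Site-X at 15: take all 2500 m ; 1000 still needed.
Site-W at 25: take 1000 of its 1400 ; requirement met.
Site-C: unused.

1000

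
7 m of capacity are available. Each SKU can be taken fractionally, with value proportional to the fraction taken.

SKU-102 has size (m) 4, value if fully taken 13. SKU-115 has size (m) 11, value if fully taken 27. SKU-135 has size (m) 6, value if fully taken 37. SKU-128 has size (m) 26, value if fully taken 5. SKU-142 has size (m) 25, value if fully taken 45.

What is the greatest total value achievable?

40.25

Sort by value density: SKU-135 37/6≈6.17, SKU-102 13/4≈3.25, SKU-115 27/11≈2.45, SKU-142 45/25≈1.8, SKU-128 5/26≈0.192.
All 6 m of SKU-135 fit (value 37) → 1 remain.
Fill the last 1 m with part of SKU-102: 1/4 of it earns 3.25.
Total value = 40.25.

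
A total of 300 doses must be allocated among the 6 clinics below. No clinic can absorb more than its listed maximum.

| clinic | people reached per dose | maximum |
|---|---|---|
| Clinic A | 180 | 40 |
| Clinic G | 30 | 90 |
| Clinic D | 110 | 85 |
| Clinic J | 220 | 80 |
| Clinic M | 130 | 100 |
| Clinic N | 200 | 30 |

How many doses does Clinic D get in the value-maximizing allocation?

50

Rank by people reached per dose: Clinic J 220 > Clinic N 200 > Clinic A 180 > Clinic M 130 > Clinic D 110 > Clinic G 30.
Clinic J: +80 to 80 (cap) — 220 left.
Clinic N: +30 to 30 (cap) — 190 left.
Clinic A: +40 to 40 (cap) — 150 left.
Clinic M takes 100 to reach its cap of 100 — 50 left.
Only 50 left; Clinic D takes them to reach 50.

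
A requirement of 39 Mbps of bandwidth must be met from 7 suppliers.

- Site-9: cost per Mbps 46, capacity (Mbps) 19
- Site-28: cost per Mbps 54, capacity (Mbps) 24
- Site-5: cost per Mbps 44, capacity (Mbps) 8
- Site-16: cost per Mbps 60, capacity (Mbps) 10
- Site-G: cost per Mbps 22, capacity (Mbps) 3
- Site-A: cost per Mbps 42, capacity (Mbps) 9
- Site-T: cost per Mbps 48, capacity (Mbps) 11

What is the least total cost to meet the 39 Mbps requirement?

Cheapest first:
Take 3 from Site-G at 22 → need 36 more.
Site-A at 42: take all 9 Mbps → 27 still needed.
Take 8 from Site-5 at 44 → need 19 more.
Take 19 from Site-9 at 46 → need 0 more.
Site-T, Site-28, Site-16: unused.
Cost = 3×22 + 9×42 + 8×44 + 19×46 = 1670.

1670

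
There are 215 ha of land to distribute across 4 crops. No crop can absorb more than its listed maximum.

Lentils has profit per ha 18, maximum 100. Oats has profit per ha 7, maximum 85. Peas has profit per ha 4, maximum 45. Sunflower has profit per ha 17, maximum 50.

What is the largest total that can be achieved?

3105

Rank by profit per ha: Lentils 18 > Sunflower 17 > Oats 7 > Peas 4.
Lentils: +100 to 100 (cap) → 115 left.
Give Sunflower 50 to hit its cap of 50 → 65 left.
Oats: +65 (room for 85) → 65. Pool exhausted.
Total = 18×100 + 7×65 + 17×50 = 3105.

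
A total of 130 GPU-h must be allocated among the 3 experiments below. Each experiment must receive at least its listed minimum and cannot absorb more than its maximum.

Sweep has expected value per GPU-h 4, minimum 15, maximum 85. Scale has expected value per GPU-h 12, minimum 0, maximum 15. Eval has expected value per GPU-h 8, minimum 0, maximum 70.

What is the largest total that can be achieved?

920

Meeting every minimum uses 15+0+0 = 15 GPU-h, leaving 115.
Highest expected value per GPU-h first: Scale 12 > Eval 8 > Sweep 4.
Give Scale 15 more to hit its cap of 15 → 100 left.
Eval: +70 to 70 (cap) → 30 left.
Sweep has room for 70 more but only 30 remain, so it gets 45.
Total = 4×45 + 12×15 + 8×70 = 920.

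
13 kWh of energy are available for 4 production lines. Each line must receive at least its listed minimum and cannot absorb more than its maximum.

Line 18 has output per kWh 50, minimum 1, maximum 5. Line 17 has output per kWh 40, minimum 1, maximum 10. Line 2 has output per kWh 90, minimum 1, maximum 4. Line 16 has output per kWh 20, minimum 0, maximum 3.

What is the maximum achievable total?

Meeting every minimum uses 1+1+1+0 = 3 kWh, leaving 10.
Highest output per kWh first: Line 2 90 > Line 18 50 > Line 17 40 > Line 16 20.
Line 2: +3 to 4 (cap) → 7 left.
Line 18 takes 4 more to reach its cap of 5 → 3 left.
Line 17: +3 (room for 9) → 4. Pool exhausted.
Total = 50×5 + 40×4 + 90×4 = 770.

770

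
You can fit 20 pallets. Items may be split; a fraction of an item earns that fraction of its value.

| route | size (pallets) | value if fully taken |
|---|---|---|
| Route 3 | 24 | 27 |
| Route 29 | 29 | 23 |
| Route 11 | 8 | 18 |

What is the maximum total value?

31.5

Rank by value-to-size ratio: Route 11 18/8≈2.25, Route 3 27/24≈1.12, Route 29 23/29≈0.793.
Take all of Route 11 (8 pallets, value 18) → 12 pallets left.
12 pallets left: a 12/24 share of Route 3 gives 27×12/24 = 13.5.
Total value = 31.5.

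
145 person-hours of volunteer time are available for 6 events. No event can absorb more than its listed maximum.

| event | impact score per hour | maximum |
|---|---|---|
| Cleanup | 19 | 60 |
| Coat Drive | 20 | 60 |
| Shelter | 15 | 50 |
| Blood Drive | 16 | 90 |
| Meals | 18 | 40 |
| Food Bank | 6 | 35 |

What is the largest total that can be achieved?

2790

Order the events by impact score per hour: Coat Drive 20 > Cleanup 19 > Meals 18 > Blood Drive 16 > Shelter 15 > Food Bank 6.
Give Coat Drive 60 to hit its cap of 60 — 85 left.
Cleanup: +60 to 60 (cap) — 25 left.
Meals: +25 (room for 40) → 25. Pool exhausted.
Total = 19×60 + 20×60 + 18×25 = 2790.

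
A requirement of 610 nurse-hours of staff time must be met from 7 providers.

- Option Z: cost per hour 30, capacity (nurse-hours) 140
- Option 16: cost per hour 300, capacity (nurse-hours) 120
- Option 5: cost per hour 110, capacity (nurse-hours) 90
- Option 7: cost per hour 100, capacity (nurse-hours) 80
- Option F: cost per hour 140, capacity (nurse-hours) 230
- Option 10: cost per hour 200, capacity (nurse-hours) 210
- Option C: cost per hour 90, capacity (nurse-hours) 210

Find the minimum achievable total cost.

Cheapest first:
Option Z at 30: take all 140 nurse-hours — 470 still needed.
Take 210 from Option C at 90 — need 260 more.
Take 80 from Option 7 at 100 — need 180 more.
Option 5 at 110: take all 90 nurse-hours — 90 still needed.
Option F at 140: take 90 of its 230 — requirement met.
Option 10, Option 16: unused.
Cost = 140×30 + 210×90 + 80×100 + 90×110 + 90×140 = 53600.

53600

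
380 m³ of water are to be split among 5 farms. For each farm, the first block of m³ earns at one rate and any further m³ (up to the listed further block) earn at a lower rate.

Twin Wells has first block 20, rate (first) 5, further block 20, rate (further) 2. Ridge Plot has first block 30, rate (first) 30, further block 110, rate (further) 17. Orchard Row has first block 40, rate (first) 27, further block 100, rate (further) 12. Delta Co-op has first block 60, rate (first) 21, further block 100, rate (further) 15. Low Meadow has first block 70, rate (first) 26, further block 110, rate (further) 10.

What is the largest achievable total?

7980

Treat each block as its own option and order by rate: Ridge Plot/first 30 > Orchard Row/first 27 > Low Meadow/first 26 > Delta Co-op/first 21 > Ridge Plot/second 17 > Delta Co-op/second 15 > Orchard Row/second 12 > Low Meadow/second 10 > Twin Wells/first 5 > Twin Wells/second 2.
Ridge Plot/first (30): +30 — 350 left.
Orchard Row/first (27): +40 — 310 left.
Low Meadow/first (26): +70 — 240 left.
Fill Delta Co-op first block (60 at 21) — 180 left.
Fill Ridge Plot second block (110 at 17) — 70 left.
Delta Co-op second at 15: only 70 left, fill 70.
Total = 30×30 + 27×40 + 26×70 + 21×60 + 17×110 + 15×70 = 7980.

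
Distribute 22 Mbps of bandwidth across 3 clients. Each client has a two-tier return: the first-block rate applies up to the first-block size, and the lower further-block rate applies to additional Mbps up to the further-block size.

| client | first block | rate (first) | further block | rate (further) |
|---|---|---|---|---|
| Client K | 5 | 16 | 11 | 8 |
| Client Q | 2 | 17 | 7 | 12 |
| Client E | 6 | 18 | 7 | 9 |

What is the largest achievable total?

Order all 6 blocks by rate: Client E/tier1 18 > Client Q/tier1 17 > Client K/tier1 16 > Client Q/tier2 12 > Client E/tier2 9 > Client K/tier2 8.
Client E tier1 at 18: fill all 6 → 16 left.
Client Q tier1 at 17: fill all 2 → 14 left.
Client K tier1 at 16: fill all 5 → 9 left.
Client Q tier2 at 12: fill all 7 → 2 left.
2 remain; put them into Client E tier2 at 9.
Total = 18×6 + 17×2 + 16×5 + 12×7 + 9×2 = 324.

324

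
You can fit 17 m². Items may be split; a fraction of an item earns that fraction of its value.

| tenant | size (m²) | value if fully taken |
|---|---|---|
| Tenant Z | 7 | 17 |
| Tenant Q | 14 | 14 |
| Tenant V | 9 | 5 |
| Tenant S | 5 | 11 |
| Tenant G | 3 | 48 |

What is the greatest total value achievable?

Rank by value-to-size ratio: Tenant G 48/3≈16, Tenant Z 17/7≈2.43, Tenant S 11/5≈2.2, Tenant Q 14/14≈1, Tenant V 5/9≈0.556.
Tenant G: take in full, 3 m² for value 48 ; 14 left.
Take all of Tenant Z (7 m², value 17) ; 7 m² left.
All 5 m² of Tenant S fit (value 11) ; 2 remain.
Fill the last 2 m² with part of Tenant Q: 2/14 of it earns 2.
Total value = 78.

78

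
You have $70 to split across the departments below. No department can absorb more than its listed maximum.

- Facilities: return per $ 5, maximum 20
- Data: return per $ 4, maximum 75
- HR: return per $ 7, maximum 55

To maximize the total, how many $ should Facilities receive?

Highest return per $ first: HR 7 > Facilities 5 > Data 4.
Give HR 55 to hit its cap of 55 → 15 left.
Only 15 left; Facilities takes them to reach 15.

15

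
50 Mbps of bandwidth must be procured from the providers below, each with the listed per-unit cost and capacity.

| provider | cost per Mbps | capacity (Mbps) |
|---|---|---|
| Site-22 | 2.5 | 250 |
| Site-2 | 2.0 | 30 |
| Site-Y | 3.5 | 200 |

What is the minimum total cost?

Fill from the cheapest provider first.
Site-2 at 2.0: take all 30 Mbps — 20 still needed.
Site-22 at 2.5: take 20 of its 250 — requirement met.
Site-Y: unused.
Cost = 30×2.0 + 20×2.5 = 110.

110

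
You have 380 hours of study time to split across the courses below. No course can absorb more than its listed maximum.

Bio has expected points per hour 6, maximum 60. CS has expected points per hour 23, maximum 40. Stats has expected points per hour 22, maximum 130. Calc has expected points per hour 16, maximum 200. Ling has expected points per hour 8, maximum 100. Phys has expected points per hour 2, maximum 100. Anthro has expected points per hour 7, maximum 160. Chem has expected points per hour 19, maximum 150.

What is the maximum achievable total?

Rank by expected points per hour: CS 23 > Stats 22 > Chem 19 > Calc 16 > Ling 8 > Anthro 7 > Bio 6 > Phys 2.
CS takes 40 to reach its cap of 40 — 340 left.
Stats: +130 to 130 (cap) — 210 left.
Chem takes 150 to reach its cap of 150 — 60 left.
Calc has room for 200 but only 60 remain, so it gets 60.
Total = 23×40 + 22×130 + 16×60 + 19×150 = 7590.

7590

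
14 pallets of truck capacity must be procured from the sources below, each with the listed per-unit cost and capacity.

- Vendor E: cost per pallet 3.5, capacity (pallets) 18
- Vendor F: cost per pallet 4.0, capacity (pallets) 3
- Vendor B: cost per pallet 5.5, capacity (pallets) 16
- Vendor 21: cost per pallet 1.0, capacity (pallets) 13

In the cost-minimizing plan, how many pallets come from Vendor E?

Fill from the cheapest source first.
Vendor 21 at 1.0: take all 13 pallets ; 1 still needed.
Take 1 from Vendor E at 3.5 to finish.
Vendor F, Vendor B: unused.

1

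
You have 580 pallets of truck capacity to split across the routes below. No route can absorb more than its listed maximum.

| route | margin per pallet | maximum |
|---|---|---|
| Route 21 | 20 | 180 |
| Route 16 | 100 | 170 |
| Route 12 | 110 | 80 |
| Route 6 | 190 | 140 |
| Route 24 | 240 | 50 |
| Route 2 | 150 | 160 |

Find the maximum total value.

86400

Highest margin per pallet first: Route 24 240 > Route 6 190 > Route 2 150 > Route 12 110 > Route 16 100 > Route 21 20.
Route 24 takes 50 to reach its cap of 50 ; 530 left.
Route 6: +140 to 140 (cap) ; 390 left.
Route 2: +160 to 160 (cap) ; 230 left.
Give Route 12 80 to hit its cap of 80 ; 150 left.
Route 16: +150 (room for 170) → 150. Pool exhausted.
Total = 100×150 + 110×80 + 190×140 + 240×50 + 150×160 = 86400.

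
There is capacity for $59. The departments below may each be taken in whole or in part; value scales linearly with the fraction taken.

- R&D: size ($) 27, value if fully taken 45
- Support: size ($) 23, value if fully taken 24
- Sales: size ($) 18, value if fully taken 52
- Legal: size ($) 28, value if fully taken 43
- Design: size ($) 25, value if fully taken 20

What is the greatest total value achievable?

118.5

Sort by value density: Sales 52/18≈2.89, R&D 45/27≈1.67, Legal 43/28≈1.54, Support 24/23≈1.04, Design 20/25≈0.8.
Sales: take in full, 18 $ for value 52 ; 41 left.
Take all of R&D (27 $, value 45) ; 14 $ left.
14 $ left: a 14/28 share of Legal gives 43×14/28 = 21.5.
Total value = 118.5.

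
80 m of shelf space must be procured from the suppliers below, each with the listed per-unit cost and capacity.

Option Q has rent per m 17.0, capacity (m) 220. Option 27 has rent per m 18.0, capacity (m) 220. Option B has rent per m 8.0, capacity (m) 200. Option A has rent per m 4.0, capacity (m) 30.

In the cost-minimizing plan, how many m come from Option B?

Use suppliers in increasing cost order.
Take 30 from Option A at 4.0 → need 50 more.
Option B (8.0): take the remaining 50 → done.
Option Q, Option 27: unused.

50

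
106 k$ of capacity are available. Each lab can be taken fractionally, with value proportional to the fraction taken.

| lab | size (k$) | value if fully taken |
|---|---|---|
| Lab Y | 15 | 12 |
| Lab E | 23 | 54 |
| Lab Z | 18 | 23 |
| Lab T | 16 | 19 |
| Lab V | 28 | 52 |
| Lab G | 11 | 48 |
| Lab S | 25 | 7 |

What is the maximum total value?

Sort by value density: Lab G 48/11≈4.36, Lab E 54/23≈2.35, Lab V 52/28≈1.86, Lab Z 23/18≈1.28, Lab T 19/16≈1.19, Lab Y 12/15≈0.8, Lab S 7/25≈0.28.
All 11 k$ of Lab G fit (value 48) → 95 remain.
Take all of Lab E (23 k$, value 54) → 72 k$ left.
Take all of Lab V (28 k$, value 52) → 44 k$ left.
Lab Z: take in full, 18 k$ for value 23 → 26 left.
Take all of Lab T (16 k$, value 19) → 10 k$ left.
Fill the last 10 k$ with part of Lab Y: 10/15 of it earns 8.
Total value = 204.

204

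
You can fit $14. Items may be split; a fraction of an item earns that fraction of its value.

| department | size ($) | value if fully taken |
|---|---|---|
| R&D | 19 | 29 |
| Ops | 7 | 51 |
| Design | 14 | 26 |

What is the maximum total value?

Sort by value density: Ops 51/7≈7.29, Design 26/14≈1.86, R&D 29/19≈1.53.
All 7 $ of Ops fit (value 51) → 7 remain.
7 $ left: a 7/14 share of Design gives 26×7/14 = 13.
Total value = 64.

64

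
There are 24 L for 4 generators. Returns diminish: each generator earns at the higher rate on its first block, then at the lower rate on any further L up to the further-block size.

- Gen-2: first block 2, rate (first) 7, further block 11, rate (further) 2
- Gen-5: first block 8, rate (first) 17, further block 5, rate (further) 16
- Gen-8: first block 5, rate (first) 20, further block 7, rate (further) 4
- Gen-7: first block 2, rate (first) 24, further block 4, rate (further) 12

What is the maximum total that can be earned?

412

Rank every tier by rate: Gen-7/T1 24 > Gen-8/T1 20 > Gen-5/T1 17 > Gen-5/T2 16 > Gen-7/T2 12 > Gen-2/T1 7 > Gen-8/T2 4 > Gen-2/T2 2.
Gen-7/T1 (24): +2 ; 22 left.
Gen-8 T1 at 20: fill all 5 ; 17 left.
Gen-5/T1 (17): +8 ; 9 left.
Fill Gen-5 T2 block (5 at 16) ; 4 left.
Fill Gen-7 T2 block (4 at 12) ; 0 left.
Total = 24×2 + 20×5 + 17×8 + 16×5 + 12×4 = 412.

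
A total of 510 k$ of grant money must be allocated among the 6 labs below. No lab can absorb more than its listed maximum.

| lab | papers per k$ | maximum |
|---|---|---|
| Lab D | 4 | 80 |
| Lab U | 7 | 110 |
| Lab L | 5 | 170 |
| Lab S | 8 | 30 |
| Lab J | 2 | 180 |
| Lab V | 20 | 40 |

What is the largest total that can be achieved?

Order the labs by papers per k$: Lab V 20 > Lab S 8 > Lab U 7 > Lab L 5 > Lab D 4 > Lab J 2.
Lab V takes 40 to reach its cap of 40 — 470 left.
Lab S takes 30 to reach its cap of 30 — 440 left.
Lab U takes 110 to reach its cap of 110 — 330 left.
Lab L takes 170 to reach its cap of 170 — 160 left.
Lab D: +80 to 80 (cap) — 80 left.
Lab J: +80 (room for 180) → 80. Pool exhausted.
Total = 4×80 + 7×110 + 5×170 + 8×30 + 2×80 + 20×40 = 3140.

3140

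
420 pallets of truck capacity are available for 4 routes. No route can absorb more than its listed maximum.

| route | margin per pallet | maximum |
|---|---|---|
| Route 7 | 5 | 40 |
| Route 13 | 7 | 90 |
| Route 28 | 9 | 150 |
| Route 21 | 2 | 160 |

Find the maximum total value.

Order the routes by margin per pallet: Route 28 9 > Route 13 7 > Route 7 5 > Route 21 2.
Route 28: +150 to 150 (cap) — 270 left.
Route 13: +90 to 90 (cap) — 180 left.
Route 7: +40 to 40 (cap) — 140 left.
Route 21: +140 (room for 160) → 140. Pool exhausted.
Total = 5×40 + 7×90 + 9×150 + 2×140 = 2460.

2460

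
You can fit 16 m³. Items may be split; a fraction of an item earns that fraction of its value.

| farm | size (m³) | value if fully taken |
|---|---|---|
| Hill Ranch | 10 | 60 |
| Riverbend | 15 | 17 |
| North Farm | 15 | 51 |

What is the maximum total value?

80.4

Best value per unit of size first: Hill Ranch 60/10≈6, North Farm 51/15≈3.4, Riverbend 17/15≈1.13.
Take all of Hill Ranch (10 m³, value 60) — 6 m³ left.
Fill the last 6 m³ with part of North Farm: 6/15 of it earns 20.4.
Total value = 80.4.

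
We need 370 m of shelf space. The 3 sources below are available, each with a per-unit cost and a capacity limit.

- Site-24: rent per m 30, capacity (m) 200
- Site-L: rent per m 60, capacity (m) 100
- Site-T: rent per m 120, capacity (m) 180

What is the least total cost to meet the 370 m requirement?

20400

Use sources in increasing cost order.
Site-24 (30): use full 200 — 170 m to go.
Take 100 from Site-L at 60 — need 70 more.
Take 70 from Site-T at 120 to finish.
Cost = 200×30 + 100×60 + 70×120 = 20400.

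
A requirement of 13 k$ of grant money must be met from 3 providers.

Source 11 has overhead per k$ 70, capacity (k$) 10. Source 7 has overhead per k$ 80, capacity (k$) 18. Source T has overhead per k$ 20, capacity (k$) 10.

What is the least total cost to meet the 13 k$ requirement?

410

Use providers in increasing cost order.
Source T at 20: take all 10 k$ → 3 still needed.
Source 11 at 70: take 3 of its 10 → requirement met.
Source 7: unused.
Cost = 10×20 + 3×70 = 410.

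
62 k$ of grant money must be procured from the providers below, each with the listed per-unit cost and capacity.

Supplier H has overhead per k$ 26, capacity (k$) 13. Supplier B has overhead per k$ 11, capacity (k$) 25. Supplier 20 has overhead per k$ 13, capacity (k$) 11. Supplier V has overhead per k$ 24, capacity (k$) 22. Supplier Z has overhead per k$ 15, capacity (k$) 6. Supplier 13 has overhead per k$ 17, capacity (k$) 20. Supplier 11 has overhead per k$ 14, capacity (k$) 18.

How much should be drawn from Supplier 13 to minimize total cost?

Fill from the cheapest provider first.
Supplier B at 11: take all 25 k$ — 37 still needed.
Take 11 from Supplier 20 at 13 — need 26 more.
Supplier 11 at 14: take all 18 k$ — 8 still needed.
Supplier Z (15): use full 6 — 2 k$ to go.
Supplier 13 at 17: take 2 of its 20 — requirement met.
Supplier V, Supplier H: unused.

2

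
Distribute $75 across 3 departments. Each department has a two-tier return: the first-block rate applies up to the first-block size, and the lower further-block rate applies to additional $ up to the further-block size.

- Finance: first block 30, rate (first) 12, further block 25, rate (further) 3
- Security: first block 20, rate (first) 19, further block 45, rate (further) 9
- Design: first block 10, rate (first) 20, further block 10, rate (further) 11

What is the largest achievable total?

1095

Order all 6 blocks by rate: Design/first 20 > Security/first 19 > Finance/first 12 > Design/second 11 > Security/second 9 > Finance/second 3.
Design/first (20): +10 → 65 left.
Fill Security first block (20 at 19) → 45 left.
Fill Finance first block (30 at 12) → 15 left.
Design/second (11): +10 → 5 left.
Security/second: +5 of 45 at 9; pool empty.
Total = 20×10 + 19×20 + 12×30 + 11×10 + 9×5 = 1095.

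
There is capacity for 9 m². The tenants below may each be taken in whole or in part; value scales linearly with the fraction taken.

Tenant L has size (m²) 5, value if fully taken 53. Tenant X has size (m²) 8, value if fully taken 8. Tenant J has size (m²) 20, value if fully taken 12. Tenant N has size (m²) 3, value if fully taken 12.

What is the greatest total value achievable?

66

Rank by value-to-size ratio: Tenant L 53/5≈10.6, Tenant N 12/3≈4, Tenant X 8/8≈1, Tenant J 12/20≈0.6.
All 5 m² of Tenant L fit (value 53) ; 4 remain.
All 3 m² of Tenant N fit (value 12) ; 1 remain.
Only 1 m² remain; take 1/8 of Tenant X for value 8×1/8 = 1.
Total value = 66.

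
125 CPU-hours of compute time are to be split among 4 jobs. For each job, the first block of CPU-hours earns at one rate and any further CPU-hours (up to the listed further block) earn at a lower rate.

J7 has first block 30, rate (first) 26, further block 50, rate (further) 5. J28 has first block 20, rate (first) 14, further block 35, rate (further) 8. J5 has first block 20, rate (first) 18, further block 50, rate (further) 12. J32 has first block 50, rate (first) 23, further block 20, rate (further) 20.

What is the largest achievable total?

Rank every tier by rate: J7/T1 26 > J32/T1 23 > J32/T2 20 > J5/T1 18 > J28/T1 14 > J5/T2 12 > J28/T2 8 > J7/T2 5.
J7 T1 at 26: fill all 30 — 95 left.
J32 T1 at 23: fill all 50 — 45 left.
J32/T2 (20): +20 — 25 left.
J5 T1 at 18: fill all 20 — 5 left.
J28/T1: +5 of 20 at 14; pool empty.
Total = 26×30 + 23×50 + 20×20 + 18×20 + 14×5 = 2760.

2760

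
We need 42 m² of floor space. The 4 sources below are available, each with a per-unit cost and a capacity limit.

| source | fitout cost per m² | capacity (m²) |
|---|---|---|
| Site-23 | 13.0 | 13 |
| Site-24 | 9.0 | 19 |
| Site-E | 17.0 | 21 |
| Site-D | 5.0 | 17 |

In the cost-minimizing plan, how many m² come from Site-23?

Fill from the cheapest source first.
Site-D (5.0): use full 17 ; 25 m² to go.
Site-24 (9.0): use full 19 ; 6 m² to go.
Site-23 (13.0): take the remaining 6 ; done.
Site-E: unused.

6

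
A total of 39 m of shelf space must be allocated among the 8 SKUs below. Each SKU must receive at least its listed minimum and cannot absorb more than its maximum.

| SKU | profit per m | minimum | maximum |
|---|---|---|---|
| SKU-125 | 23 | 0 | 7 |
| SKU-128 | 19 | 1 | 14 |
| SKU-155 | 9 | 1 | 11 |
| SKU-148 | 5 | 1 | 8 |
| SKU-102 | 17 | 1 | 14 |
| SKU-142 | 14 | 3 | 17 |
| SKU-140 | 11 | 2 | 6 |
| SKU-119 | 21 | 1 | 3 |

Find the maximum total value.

Meeting every minimum uses 0+1+1+1+1+3+2+1 = 10 m, leaving 29.
Highest profit per m first: SKU-125 23 > SKU-119 21 > SKU-128 19 > SKU-102 17 > SKU-142 14 > SKU-140 11 > SKU-155 9 > SKU-148 5.
Give SKU-125 7 more to hit its cap of 7 → 22 left.
SKU-119 takes 2 more to reach its cap of 3 → 20 left.
SKU-128 takes 13 more to reach its cap of 14 → 7 left.
Only 7 left; SKU-102 takes them to reach 8.
Total = 23×7 + 19×14 + 9×1 + 5×1 + 17×8 + 14×3 + 11×2 + 21×3 = 704.

704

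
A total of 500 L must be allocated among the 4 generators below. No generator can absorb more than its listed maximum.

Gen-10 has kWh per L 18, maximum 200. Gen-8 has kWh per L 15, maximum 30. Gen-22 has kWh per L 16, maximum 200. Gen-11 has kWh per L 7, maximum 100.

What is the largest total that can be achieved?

7740

Order the generators by kWh per L: Gen-10 18 > Gen-22 16 > Gen-8 15 > Gen-11 7.
Give Gen-10 200 to hit its cap of 200 → 300 left.
Gen-22 takes 200 to reach its cap of 200 → 100 left.
Give Gen-8 30 to hit its cap of 30 → 70 left.
Only 70 left; Gen-11 takes them to reach 70.
Total = 18×200 + 15×30 + 16×200 + 7×70 = 7740.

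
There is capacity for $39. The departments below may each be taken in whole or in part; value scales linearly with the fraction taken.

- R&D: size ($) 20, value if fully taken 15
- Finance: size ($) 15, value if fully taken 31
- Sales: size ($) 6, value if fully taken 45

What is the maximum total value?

Best value per unit of size first: Sales 45/6≈7.5, Finance 31/15≈2.07, R&D 15/20≈0.75.
Take all of Sales (6 $, value 45) — 33 $ left.
Finance: take in full, 15 $ for value 31 — 18 left.
Only 18 $ remain; take 18/20 of R&D for value 15×18/20 = 13.5.
Total value = 89.5.

89.5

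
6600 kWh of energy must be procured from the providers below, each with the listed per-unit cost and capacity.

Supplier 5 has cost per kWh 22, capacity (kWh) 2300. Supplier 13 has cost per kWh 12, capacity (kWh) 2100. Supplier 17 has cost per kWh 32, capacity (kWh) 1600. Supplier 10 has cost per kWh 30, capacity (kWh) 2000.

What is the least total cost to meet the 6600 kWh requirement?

142200

Use providers in increasing cost order.
Supplier 13 at 12: take all 2100 kWh → 4500 still needed.
Supplier 5 (22): use full 2300 → 2200 kWh to go.
Supplier 10 at 30: take all 2000 kWh → 200 still needed.
Take 200 from Supplier 17 at 32 to finish.
Cost = 2100×12 + 2300×22 + 2000×30 + 200×32 = 142200.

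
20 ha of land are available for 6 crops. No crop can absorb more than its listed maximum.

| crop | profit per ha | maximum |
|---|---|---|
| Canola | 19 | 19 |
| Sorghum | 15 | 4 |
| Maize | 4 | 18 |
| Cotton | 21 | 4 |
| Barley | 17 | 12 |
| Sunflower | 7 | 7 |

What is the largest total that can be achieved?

Highest profit per ha first: Cotton 21 > Canola 19 > Barley 17 > Sorghum 15 > Sunflower 7 > Maize 4.
Give Cotton 4 to hit its cap of 4 — 16 left.
Only 16 left; Canola takes them to reach 16.
Total = 19×16 + 21×4 = 388.

388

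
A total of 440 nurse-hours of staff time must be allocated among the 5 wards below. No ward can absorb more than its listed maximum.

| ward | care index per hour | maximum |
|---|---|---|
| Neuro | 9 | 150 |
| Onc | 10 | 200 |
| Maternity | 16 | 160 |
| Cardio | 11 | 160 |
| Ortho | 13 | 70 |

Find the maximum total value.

Order the wards by care index per hour: Maternity 16 > Ortho 13 > Cardio 11 > Onc 10 > Neuro 9.
Maternity: +160 to 160 (cap) ; 280 left.
Ortho takes 70 to reach its cap of 70 ; 210 left.
Cardio takes 160 to reach its cap of 160 ; 50 left.
Only 50 left; Onc takes them to reach 50.
Total = 10×50 + 16×160 + 11×160 + 13×70 = 5730.

5730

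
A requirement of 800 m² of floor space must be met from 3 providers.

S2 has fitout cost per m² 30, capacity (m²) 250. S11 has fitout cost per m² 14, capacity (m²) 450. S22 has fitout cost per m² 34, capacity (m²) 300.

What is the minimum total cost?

Use providers in increasing cost order.
S11 at 14: take all 450 m² → 350 still needed.
Take 250 from S2 at 30 → need 100 more.
S22 (34): take the remaining 100 → done.
Cost = 450×14 + 250×30 + 100×34 = 17200.

17200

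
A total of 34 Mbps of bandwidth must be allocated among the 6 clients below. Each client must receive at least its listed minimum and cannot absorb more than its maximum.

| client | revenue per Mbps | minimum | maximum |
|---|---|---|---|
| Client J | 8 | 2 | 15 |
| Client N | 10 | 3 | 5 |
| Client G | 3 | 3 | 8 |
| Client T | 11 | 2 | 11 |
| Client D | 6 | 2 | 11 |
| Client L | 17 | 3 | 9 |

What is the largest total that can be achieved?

377

Meeting every minimum uses 2+3+3+2+2+3 = 15 Mbps, leaving 19.
Highest revenue per Mbps first: Client L 17 > Client T 11 > Client N 10 > Client J 8 > Client D 6 > Client G 3.
Client L takes 6 more to reach its cap of 9 → 13 left.
Client T takes 9 more to reach its cap of 11 → 4 left.
Client N takes 2 more to reach its cap of 5 → 2 left.
Client J has room for 13 more but only 2 remain, so it gets 4.
Total = 8×4 + 10×5 + 3×3 + 11×11 + 6×2 + 17×9 = 377.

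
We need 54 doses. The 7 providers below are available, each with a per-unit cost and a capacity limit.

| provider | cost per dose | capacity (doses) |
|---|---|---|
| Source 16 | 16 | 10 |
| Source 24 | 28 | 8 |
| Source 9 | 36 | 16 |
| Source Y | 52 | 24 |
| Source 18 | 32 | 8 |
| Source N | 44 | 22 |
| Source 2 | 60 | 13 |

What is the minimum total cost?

1744

Fill from the cheapest provider first.
Take 10 from Source 16 at 16 — need 44 more.
Source 24 at 28: take all 8 doses — 36 still needed.
Source 18 (32): use full 8 — 28 doses to go.
Source 9 at 36: take all 16 doses — 12 still needed.
Take 12 from Source N at 44 to finish.
Source Y, Source 2: unused.
Cost = 10×16 + 8×28 + 8×32 + 16×36 + 12×44 = 1744.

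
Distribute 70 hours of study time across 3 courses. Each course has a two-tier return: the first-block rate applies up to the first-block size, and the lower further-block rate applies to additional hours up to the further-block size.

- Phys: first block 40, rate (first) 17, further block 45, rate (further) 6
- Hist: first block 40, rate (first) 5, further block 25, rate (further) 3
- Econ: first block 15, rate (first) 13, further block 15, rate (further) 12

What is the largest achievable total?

1055

Order all 6 blocks by rate: Phys/tier1 17 > Econ/tier1 13 > Econ/tier2 12 > Phys/tier2 6 > Hist/tier1 5 > Hist/tier2 3.
Phys tier1 at 17: fill all 40 ; 30 left.
Econ tier1 at 13: fill all 15 ; 15 left.
Econ tier2 at 12: fill all 15 ; 0 left.
Total = 17×40 + 13×15 + 12×15 = 1055.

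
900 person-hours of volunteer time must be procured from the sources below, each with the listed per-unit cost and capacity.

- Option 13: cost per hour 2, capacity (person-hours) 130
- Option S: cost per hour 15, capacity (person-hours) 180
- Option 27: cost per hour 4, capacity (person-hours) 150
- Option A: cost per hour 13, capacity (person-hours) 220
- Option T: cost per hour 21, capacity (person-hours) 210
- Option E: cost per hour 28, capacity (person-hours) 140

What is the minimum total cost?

Use sources in increasing cost order.
Option 13 (2): use full 130 → 770 person-hours to go.
Option 27 at 4: take all 150 person-hours → 620 still needed.
Option A at 13: take all 220 person-hours → 400 still needed.
Take 180 from Option S at 15 → need 220 more.
Option T at 21: take all 210 person-hours → 10 still needed.
Option E (28): take the remaining 10 → done.
Cost = 130×2 + 150×4 + 220×13 + 180×15 + 210×21 + 10×28 = 11110.

11110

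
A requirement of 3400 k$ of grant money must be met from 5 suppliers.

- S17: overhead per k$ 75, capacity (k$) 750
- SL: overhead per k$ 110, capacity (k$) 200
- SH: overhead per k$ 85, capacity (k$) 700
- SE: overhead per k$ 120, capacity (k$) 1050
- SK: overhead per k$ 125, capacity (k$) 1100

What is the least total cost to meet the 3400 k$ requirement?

Fill from the cheapest supplier first.
S17 at 75: take all 750 k$ — 2650 still needed.
SH (85): use full 700 — 1950 k$ to go.
Take 200 from SL at 110 — need 1750 more.
SE (120): use full 1050 — 700 k$ to go.
Take 700 from SK at 125 to finish.
Cost = 750×75 + 700×85 + 200×110 + 1050×120 + 700×125 = 351250.

351250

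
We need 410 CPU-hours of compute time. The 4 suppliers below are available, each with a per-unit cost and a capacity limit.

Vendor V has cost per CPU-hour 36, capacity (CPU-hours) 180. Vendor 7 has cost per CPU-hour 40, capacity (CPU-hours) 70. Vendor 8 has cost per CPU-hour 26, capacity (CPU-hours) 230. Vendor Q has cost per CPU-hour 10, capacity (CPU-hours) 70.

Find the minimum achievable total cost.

Cheapest first:
Vendor Q at 10: take all 70 CPU-hours — 340 still needed.
Take 230 from Vendor 8 at 26 — need 110 more.
Take 110 from Vendor V at 36 to finish.
Vendor 7: unused.
Cost = 70×10 + 230×26 + 110×36 = 10640.

10640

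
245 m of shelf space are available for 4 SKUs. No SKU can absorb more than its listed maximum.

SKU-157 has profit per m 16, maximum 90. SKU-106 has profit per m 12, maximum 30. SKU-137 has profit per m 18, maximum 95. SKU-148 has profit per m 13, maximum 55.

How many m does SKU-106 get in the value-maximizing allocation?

Highest profit per m first: SKU-137 18 > SKU-157 16 > SKU-148 13 > SKU-106 12.
SKU-137 takes 95 to reach its cap of 95 → 150 left.
SKU-157: +90 to 90 (cap) → 60 left.
SKU-148: +55 to 55 (cap) → 5 left.
Only 5 left; SKU-106 takes them to reach 5.

5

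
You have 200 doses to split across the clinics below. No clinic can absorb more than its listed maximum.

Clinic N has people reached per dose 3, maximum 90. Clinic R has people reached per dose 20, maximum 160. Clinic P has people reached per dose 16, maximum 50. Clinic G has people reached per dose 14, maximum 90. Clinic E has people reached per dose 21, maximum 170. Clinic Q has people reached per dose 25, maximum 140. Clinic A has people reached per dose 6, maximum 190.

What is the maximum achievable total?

Order the clinics by people reached per dose: Clinic Q 25 > Clinic E 21 > Clinic R 20 > Clinic P 16 > Clinic G 14 > Clinic A 6 > Clinic N 3.
Give Clinic Q 140 to hit its cap of 140 — 60 left.
Clinic E: +60 (room for 170) → 60. Pool exhausted.
Total = 21×60 + 25×140 = 4760.

4760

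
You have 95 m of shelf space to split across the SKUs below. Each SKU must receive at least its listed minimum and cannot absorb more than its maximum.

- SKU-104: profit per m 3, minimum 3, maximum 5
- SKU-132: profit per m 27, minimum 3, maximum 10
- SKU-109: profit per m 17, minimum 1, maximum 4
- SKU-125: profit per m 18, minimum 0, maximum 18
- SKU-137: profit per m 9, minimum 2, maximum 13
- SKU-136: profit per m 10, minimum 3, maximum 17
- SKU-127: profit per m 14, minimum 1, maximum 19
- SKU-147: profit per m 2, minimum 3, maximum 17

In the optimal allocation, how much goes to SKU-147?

Meeting every minimum uses 3+3+1+0+2+3+1+3 = 16 m, leaving 79.
Rank by profit per m: SKU-132 27 > SKU-125 18 > SKU-109 17 > SKU-127 14 > SKU-136 10 > SKU-137 9 > SKU-104 3 > SKU-147 2.
Give SKU-132 7 more to hit its cap of 10 → 72 left.
Give SKU-125 18 more to hit its cap of 18 → 54 left.
Give SKU-109 3 more to hit its cap of 4 → 51 left.
SKU-127 takes 18 more to reach its cap of 19 → 33 left.
SKU-136 takes 14 more to reach its cap of 17 → 19 left.
SKU-137: +11 to 13 (cap) → 8 left.
SKU-104 takes 2 more to reach its cap of 5 → 6 left.
SKU-147: +6 (room for 14) → 9. Pool exhausted.

9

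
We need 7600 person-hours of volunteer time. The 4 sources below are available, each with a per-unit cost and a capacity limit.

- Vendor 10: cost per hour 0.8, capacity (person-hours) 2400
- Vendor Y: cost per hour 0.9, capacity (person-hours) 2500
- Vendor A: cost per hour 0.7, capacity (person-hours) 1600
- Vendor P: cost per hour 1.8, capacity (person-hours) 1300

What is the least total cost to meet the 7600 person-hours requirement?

Cheapest first:
Vendor A at 0.7: take all 1600 person-hours ; 6000 still needed.
Take 2400 from Vendor 10 at 0.8 ; need 3600 more.
Take 2500 from Vendor Y at 0.9 ; need 1100 more.
Vendor P (1.8): take the remaining 1100 ; done.
Cost = 1600×0.7 + 2400×0.8 + 2500×0.9 + 1100×1.8 = 7270.

7270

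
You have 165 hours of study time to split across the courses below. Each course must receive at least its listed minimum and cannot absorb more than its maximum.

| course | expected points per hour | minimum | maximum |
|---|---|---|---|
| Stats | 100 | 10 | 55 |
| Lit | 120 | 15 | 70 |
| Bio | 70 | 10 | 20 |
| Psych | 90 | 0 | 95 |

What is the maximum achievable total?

Meeting every minimum uses 10+15+10+0 = 35 hours, leaving 130.
Order the courses by expected points per hour: Lit 120 > Stats 100 > Psych 90 > Bio 70.
Give Lit 55 more to hit its cap of 70 — 75 left.
Stats takes 45 more to reach its cap of 55 — 30 left.
Only 30 left; Psych takes them to reach 30.
Total = 100×55 + 120×70 + 70×10 + 90×30 = 17300.

17300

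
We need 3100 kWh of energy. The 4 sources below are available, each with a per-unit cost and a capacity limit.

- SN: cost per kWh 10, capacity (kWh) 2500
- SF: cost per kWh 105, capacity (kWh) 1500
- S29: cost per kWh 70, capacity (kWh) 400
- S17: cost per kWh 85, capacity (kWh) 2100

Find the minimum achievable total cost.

Use sources in increasing cost order.
Take 2500 from SN at 10 — need 600 more.
S29 (70): use full 400 — 200 kWh to go.
S17 (85): take the remaining 200 — done.
SF: unused.
Cost = 2500×10 + 400×70 + 200×85 = 70000.

70000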